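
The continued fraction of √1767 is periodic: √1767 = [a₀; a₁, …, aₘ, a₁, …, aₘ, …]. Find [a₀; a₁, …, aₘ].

[42; 28, 84]

a₀ = ⌊√1767⌋ = 42.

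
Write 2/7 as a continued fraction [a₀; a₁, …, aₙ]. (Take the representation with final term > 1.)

[0; 3, 2]

2 = 0×7 + 2
7 = 3×2 + 1
2 = 2×1 + 0  (stop)
So 2/7 = [0; 3, 2].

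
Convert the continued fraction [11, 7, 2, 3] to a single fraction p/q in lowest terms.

Fold from the inside: start with 3/1.
  2 + 1/3 = 7/3
  7 + 3/7 = 52/7
  11 + 7/52 = 579/52

579/52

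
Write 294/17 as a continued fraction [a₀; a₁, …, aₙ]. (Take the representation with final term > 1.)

294 = 17·17 + 5
17 = 3·5 + 2
5 = 2·2 + 1
2 = 2·1 + 0  (stop)
So 294/17 = [17; 3, 2, 2].

[17; 3, 2, 2]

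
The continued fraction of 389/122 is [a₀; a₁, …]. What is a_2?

389 = 3·122 + 23   →  a_0 = 3
122 = 5·23 + 7   →  a_1 = 5
23 = 3·7 + 2   →  a_2 = 3

3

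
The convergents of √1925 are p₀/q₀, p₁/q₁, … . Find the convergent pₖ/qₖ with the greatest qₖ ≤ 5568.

215557/4913

√1925 = [43; 1, 6, 1, 86, …] (period length 4).
Convergents:
  p_0/q_0 = 43/1
  p_1/q_1 = 44/1
  p_2/q_2 = 307/7
  p_3/q_3 = 351/8
  p_4/q_4 = 30493/695
  p_5/q_5 = 30844/703
  p_6/q_6 = 215557/4913
  p_7/q_7 = 246401/5616
q_6 = 4913 ≤ 5568 < 5616 = q_7, so the answer is 215557/4913.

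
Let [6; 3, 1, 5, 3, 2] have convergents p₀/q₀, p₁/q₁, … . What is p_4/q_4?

457/73

Using pₖ = aₖpₖ₋₁ + pₖ₋₂, qₖ = aₖqₖ₋₁ + qₖ₋₂ (with p₋₁=1, p₋₂=0, q₋₁=0, q₋₂=1):
  k=0: a=6, p=6, q=1
  k=1: a=3, p=19, q=3
  k=2: a=1, p=25, q=4
  k=3: a=5, p=144, q=23
  k=4: a=3, p=457, q=73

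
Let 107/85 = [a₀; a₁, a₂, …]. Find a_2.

107 = 1·85 + 22   →  a_0 = 1
85 = 3·22 + 19   →  a_1 = 3
22 = 1·19 + 3   →  a_2 = 1

1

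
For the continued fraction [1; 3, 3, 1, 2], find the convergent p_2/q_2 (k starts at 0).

Using pₖ = aₖpₖ₋₁ + pₖ₋₂, qₖ = aₖqₖ₋₁ + qₖ₋₂ (with p₋₁=1, p₋₂=0, q₋₁=0, q₋₂=1):
  k=0: a=1, p=1, q=1
  k=1: a=3, p=4, q=3
  k=2: a=3, p=13, q=10

13/10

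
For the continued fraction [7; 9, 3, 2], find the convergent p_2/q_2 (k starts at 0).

Using pₖ = aₖpₖ₋₁ + pₖ₋₂, qₖ = aₖqₖ₋₁ + qₖ₋₂ (with p₋₁=1, p₋₂=0, q₋₁=0, q₋₂=1):
  k=0: a=7, p=7, q=1
  k=1: a=9, p=64, q=9
  k=2: a=3, p=199, q=28

199/28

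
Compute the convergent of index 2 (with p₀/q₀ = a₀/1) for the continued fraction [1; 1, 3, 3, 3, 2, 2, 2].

Using pₖ = aₖpₖ₋₁ + pₖ₋₂, qₖ = aₖqₖ₋₁ + qₖ₋₂ (with p₋₁=1, p₋₂=0, q₋₁=0, q₋₂=1):
  k=0: a=1, p=1, q=1
  k=1: a=1, p=2, q=1
  k=2: a=3, p=7, q=4

7/4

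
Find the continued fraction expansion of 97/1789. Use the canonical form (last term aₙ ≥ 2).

97 = 0×1789 + 97
1789 = 18×97 + 43
97 = 2×43 + 11
43 = 3×11 + 10
11 = 1×10 + 1
10 = 10×1 + 0  (stop)
So 97/1789 = [0; 18, 2, 3, 1, 10].

[0; 18, 2, 3, 1, 10]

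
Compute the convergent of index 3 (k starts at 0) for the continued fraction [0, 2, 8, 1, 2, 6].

9/19

Using pₖ = aₖpₖ₋₁ + pₖ₋₂, qₖ = aₖqₖ₋₁ + qₖ₋₂ (with p₋₁=1, p₋₂=0, q₋₁=0, q₋₂=1):
  k=0: a=0, p=0, q=1
  k=1: a=2, p=1, q=2
  k=2: a=8, p=8, q=17
  k=3: a=1, p=9, q=19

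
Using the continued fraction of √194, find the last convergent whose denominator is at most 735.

5446/391

√194 = [13; 1, 12, 1, 26, …] (period length 4).
Convergents:
  p_0/q_0 = 13/1
  p_1/q_1 = 14/1
  p_2/q_2 = 181/13
  p_3/q_3 = 195/14
  p_4/q_4 = 5251/377
  p_5/q_5 = 5446/391
  p_6/q_6 = 70603/5069
q_5 = 391 ≤ 735 < 5069 = q_6, so the answer is 5446/391.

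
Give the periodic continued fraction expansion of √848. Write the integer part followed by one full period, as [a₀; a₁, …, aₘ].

a₀ = ⌊√848⌋ = 29.
With m₀=0, d₀=1 and mₖ₊₁ = dₖaₖ − mₖ, dₖ₊₁ = (n − mₖ₊₁²)/dₖ, aₖ₊₁ = ⌊(a₀+mₖ₊₁)/dₖ₊₁⌋:
  k=1: m=29, d=7, a=8
  k=2: m=27, d=17, a=3
  k=3: m=24, d=16, a=3
  k=4: m=24, d=17, a=3
  k=5: m=27, d=7, a=8
  k=6: m=29, d=1, a=58
d=1 and a=2a₀=58 at k=6, so the next step gives (m, d) = (29, 7) again — its k=1 value — and the period has length 6.

[29; 8, 3, 3, 3, 8, 58]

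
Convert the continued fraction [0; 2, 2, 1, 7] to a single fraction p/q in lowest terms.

Fold from the inside: start with 7/1.
  1 + 1/7 = 8/7
  2 + 7/8 = 23/8
  2 + 8/23 = 54/23
  0 + 23/54 = 23/54

23/54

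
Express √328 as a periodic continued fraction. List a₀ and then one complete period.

[18; 9, 36]

a₀ = ⌊√328⌋ = 18.
With m₀=0, d₀=1 and mₖ₊₁ = dₖaₖ − mₖ, dₖ₊₁ = (n − mₖ₊₁²)/dₖ, aₖ₊₁ = ⌊(a₀+mₖ₊₁)/dₖ₊₁⌋:
  k=1: m=18, d=4, a=9
  k=2: m=18, d=1, a=36
d=1 and a=2a₀=36 at k=2, so the next step gives (m, d) = (18, 4) again — its k=1 value — and the period has length 2.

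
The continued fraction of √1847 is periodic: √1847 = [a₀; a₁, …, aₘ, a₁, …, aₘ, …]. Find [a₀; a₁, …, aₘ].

a₀ = ⌊√1847⌋ = 42.
With m₀=0, d₀=1 and mₖ₊₁ = dₖaₖ − mₖ, dₖ₊₁ = (n − mₖ₊₁²)/dₖ, aₖ₊₁ = ⌊(a₀+mₖ₊₁)/dₖ₊₁⌋:
  k=1: m=42, d=83, a=1
  k=2: m=41, d=2, a=41
  k=3: m=41, d=83, a=1
  k=4: m=42, d=1, a=84
d=1 and a=2a₀=84 at k=4, so the next step gives (m, d) = (42, 83) again — its k=1 value — and the period has length 4.

[42; 1, 41, 1, 84]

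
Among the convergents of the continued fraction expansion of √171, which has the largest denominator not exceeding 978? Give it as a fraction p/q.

√171 = [13; 13, 26, …] (period length 2).
Convergents:
  p_0/q_0 = 13/1
  p_1/q_1 = 170/13
  p_2/q_2 = 4433/339
  p_3/q_3 = 57799/4420
q_2 = 339 ≤ 978 < 4420 = q_3, so the answer is 4433/339.

4433/339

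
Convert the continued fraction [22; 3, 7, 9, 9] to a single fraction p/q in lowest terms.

Using pₖ = aₖpₖ₋₁ + pₖ₋₂ and qₖ = aₖqₖ₋₁ + qₖ₋₂:
  k=0: a=22, p=22, q=1
  k=1: a=3, p=67, q=3
  k=2: a=7, p=491, q=22
  k=3: a=9, p=4486, q=201
  k=4: a=9, p=40865, q=1831

40865/1831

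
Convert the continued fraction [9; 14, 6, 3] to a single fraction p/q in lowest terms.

2440/269

Fold from the inside: start with 3/1.
  6 + 1/3 = 19/3
  14 + 3/19 = 269/19
  9 + 19/269 = 2440/269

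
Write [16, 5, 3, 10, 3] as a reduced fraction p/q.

Fold from the inside: start with 3/1.
  10 + 1/3 = 31/3
  3 + 3/31 = 96/31
  5 + 31/96 = 511/96
  16 + 96/511 = 8272/511

8272/511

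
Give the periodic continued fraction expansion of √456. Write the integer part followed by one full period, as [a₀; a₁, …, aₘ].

[21; 2, 1, 4, 1, 2, 42]

a₀ = ⌊√456⌋ = 21.
With m₀=0, d₀=1 and mₖ₊₁ = dₖaₖ − mₖ, dₖ₊₁ = (n − mₖ₊₁²)/dₖ, aₖ₊₁ = ⌊(a₀+mₖ₊₁)/dₖ₊₁⌋:
  k=1: m=21, d=15, a=2
  k=2: m=9, d=25, a=1
  k=3: m=16, d=8, a=4
  k=4: m=16, d=25, a=1
  k=5: m=9, d=15, a=2
  k=6: m=21, d=1, a=42
d=1 and a=2a₀=42 at k=6, so the next step gives (m, d) = (21, 15) again — its k=1 value — and the period has length 6.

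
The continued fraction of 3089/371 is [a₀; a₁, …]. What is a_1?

3089 = 8·371 + 121   →  a_0 = 8
371 = 3·121 + 8   →  a_1 = 3

3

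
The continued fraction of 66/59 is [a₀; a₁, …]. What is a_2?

66 = 1·59 + 7   →  a_0 = 1
59 = 8·7 + 3   →  a_1 = 8
7 = 2·3 + 1   →  a_2 = 2

2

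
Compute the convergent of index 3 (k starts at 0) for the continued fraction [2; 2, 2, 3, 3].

Using pₖ = aₖpₖ₋₁ + pₖ₋₂, qₖ = aₖqₖ₋₁ + qₖ₋₂ (with p₋₁=1, p₋₂=0, q₋₁=0, q₋₂=1):
  k=0: a=2, p=2, q=1
  k=1: a=2, p=5, q=2
  k=2: a=2, p=12, q=5
  k=3: a=3, p=41, q=17

41/17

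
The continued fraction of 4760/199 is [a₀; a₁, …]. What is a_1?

4760 = 23·199 + 183   →  a_0 = 23
199 = 1·183 + 16   →  a_1 = 1

1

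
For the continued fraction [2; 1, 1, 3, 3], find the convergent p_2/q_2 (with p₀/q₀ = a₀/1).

Using pₖ = aₖpₖ₋₁ + pₖ₋₂, qₖ = aₖqₖ₋₁ + qₖ₋₂ (with p₋₁=1, p₋₂=0, q₋₁=0, q₋₂=1):
  k=0: a=2, p=2, q=1
  k=1: a=1, p=3, q=1
  k=2: a=1, p=5, q=2

5/2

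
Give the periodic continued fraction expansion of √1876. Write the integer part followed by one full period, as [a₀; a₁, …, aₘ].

[43; 3, 5, 12, 5, 3, 86]

a₀ = ⌊√1876⌋ = 43.
With m₀=0, d₀=1 and mₖ₊₁ = dₖaₖ − mₖ, dₖ₊₁ = (n − mₖ₊₁²)/dₖ, aₖ₊₁ = ⌊(a₀+mₖ₊₁)/dₖ₊₁⌋:
  k=1: m=43, d=27, a=3
  k=2: m=38, d=16, a=5
  k=3: m=42, d=7, a=12
  k=4: m=42, d=16, a=5
  k=5: m=38, d=27, a=3
  k=6: m=43, d=1, a=86
d=1 and a=2a₀=86 at k=6, so the next step gives (m, d) = (43, 27) again — its k=1 value — and the period has length 6.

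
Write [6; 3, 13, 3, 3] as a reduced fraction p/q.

2587/409

Fold from the inside: start with 3/1.
  3 + 1/3 = 10/3
  13 + 3/10 = 133/10
  3 + 10/133 = 409/133
  6 + 133/409 = 2587/409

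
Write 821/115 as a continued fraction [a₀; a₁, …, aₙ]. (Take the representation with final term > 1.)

[7; 7, 5, 3]

821 = 7×115 + 16
115 = 7×16 + 3
16 = 5×3 + 1
3 = 3×1 + 0  (stop)
So 821/115 = [7; 7, 5, 3].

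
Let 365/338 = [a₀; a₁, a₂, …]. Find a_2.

1

365 = 1·338 + 27   →  a_0 = 1
338 = 12·27 + 14   →  a_1 = 12
27 = 1·14 + 13   →  a_2 = 1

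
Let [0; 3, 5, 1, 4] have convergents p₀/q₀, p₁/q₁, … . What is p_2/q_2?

5/16

Using pₖ = aₖpₖ₋₁ + pₖ₋₂, qₖ = aₖqₖ₋₁ + qₖ₋₂ (with p₋₁=1, p₋₂=0, q₋₁=0, q₋₂=1):
  k=0: a=0, p=0, q=1
  k=1: a=3, p=1, q=3
  k=2: a=5, p=5, q=16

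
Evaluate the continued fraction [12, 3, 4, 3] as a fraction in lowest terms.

Using pₖ = aₖpₖ₋₁ + pₖ₋₂ and qₖ = aₖqₖ₋₁ + qₖ₋₂:
  k=0: a=12, p=12, q=1
  k=1: a=3, p=37, q=3
  k=2: a=4, p=160, q=13
  k=3: a=3, p=517, q=42

517/42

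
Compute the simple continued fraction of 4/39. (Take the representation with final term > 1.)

[0; 9, 1, 3]

4 = 0*39 + 4
39 = 9*4 + 3
4 = 1*3 + 1
3 = 3*1 + 0  (stop)
So 4/39 = [0; 9, 1, 3].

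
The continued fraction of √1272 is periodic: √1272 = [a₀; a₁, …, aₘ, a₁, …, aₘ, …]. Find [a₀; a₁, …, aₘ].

a₀ = ⌊√1272⌋ = 35.
With m₀=0, d₀=1 and mₖ₊₁ = dₖaₖ − mₖ, dₖ₊₁ = (n − mₖ₊₁²)/dₖ, aₖ₊₁ = ⌊(a₀+mₖ₊₁)/dₖ₊₁⌋:
  k=1: m=35, d=47, a=1
  k=2: m=12, d=24, a=1
  k=3: m=12, d=47, a=1
  k=4: m=35, d=1, a=70
d=1 and a=2a₀=70 at k=4, so the next step gives (m, d) = (35, 47) again — its k=1 value — and the period has length 4.

[35; 1, 1, 1, 70]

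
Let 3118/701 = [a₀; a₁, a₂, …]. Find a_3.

3118 = 4·701 + 314   →  a_0 = 4
701 = 2·314 + 73   →  a_1 = 2
314 = 4·73 + 22   →  a_2 = 4
73 = 3·22 + 7   →  a_3 = 3

3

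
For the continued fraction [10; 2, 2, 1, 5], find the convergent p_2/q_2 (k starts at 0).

Using pₖ = aₖpₖ₋₁ + pₖ₋₂, qₖ = aₖqₖ₋₁ + qₖ₋₂ (with p₋₁=1, p₋₂=0, q₋₁=0, q₋₂=1):
  k=0: a=10, p=10, q=1
  k=1: a=2, p=21, q=2
  k=2: a=2, p=52, q=5

52/5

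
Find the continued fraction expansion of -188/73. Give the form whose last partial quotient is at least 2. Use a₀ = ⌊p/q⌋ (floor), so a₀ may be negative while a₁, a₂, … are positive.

-188 = -3*73 + 31
73 = 2*31 + 11
31 = 2*11 + 9
11 = 1*9 + 2
9 = 4*2 + 1
2 = 2*1 + 0  (stop)
So -188/73 = [-3; 2, 2, 1, 4, 2].

[-3; 2, 2, 1, 4, 2]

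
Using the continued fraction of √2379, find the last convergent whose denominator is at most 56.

√2379 = [48; 1, 3, 2, 3, 1, 96, …] (period length 6).
Convergents:
  p_0/q_0 = 48/1
  p_1/q_1 = 49/1
  p_2/q_2 = 195/4
  p_3/q_3 = 439/9
  p_4/q_4 = 1512/31
  p_5/q_5 = 1951/40
  p_6/q_6 = 188808/3871
q_5 = 40 ≤ 56 < 3871 = q_6, so the answer is 1951/40.

1951/40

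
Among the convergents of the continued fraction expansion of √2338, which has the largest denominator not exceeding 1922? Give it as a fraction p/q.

39601/819

√2338 = [48; 2, 1, 5, 48, 5, 1, 2, 96, …] (period length 8).
Convergents:
  p_0/q_0 = 48/1
  p_1/q_1 = 97/2
  p_2/q_2 = 145/3
  p_3/q_3 = 822/17
  p_4/q_4 = 39601/819
  p_5/q_5 = 198827/4112
q_4 = 819 ≤ 1922 < 4112 = q_5, so the answer is 39601/819.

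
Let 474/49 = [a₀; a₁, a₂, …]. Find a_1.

1

474 = 9·49 + 33   →  a_0 = 9
49 = 1·33 + 16   →  a_1 = 1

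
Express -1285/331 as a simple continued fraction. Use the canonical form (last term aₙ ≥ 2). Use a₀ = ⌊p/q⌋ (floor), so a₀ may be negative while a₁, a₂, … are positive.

-1285 = -4×331 + 39
331 = 8×39 + 19
39 = 2×19 + 1
19 = 19×1 + 0  (stop)
So -1285/331 = [-4; 8, 2, 19].

[-4; 8, 2, 19]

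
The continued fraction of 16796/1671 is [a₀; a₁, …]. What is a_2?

2

16796 = 10·1671 + 86   →  a_0 = 10
1671 = 19·86 + 37   →  a_1 = 19
86 = 2·37 + 12   →  a_2 = 2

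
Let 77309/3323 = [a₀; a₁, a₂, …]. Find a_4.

77309 = 23·3323 + 880   →  a_0 = 23
3323 = 3·880 + 683   →  a_1 = 3
880 = 1·683 + 197   →  a_2 = 1
683 = 3·197 + 92   →  a_3 = 3
197 = 2·92 + 13   →  a_4 = 2

2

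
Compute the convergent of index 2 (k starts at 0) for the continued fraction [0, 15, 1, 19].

1/16

Using pₖ = aₖpₖ₋₁ + pₖ₋₂, qₖ = aₖqₖ₋₁ + qₖ₋₂ (with p₋₁=1, p₋₂=0, q₋₁=0, q₋₂=1):
  k=0: a=0, p=0, q=1
  k=1: a=15, p=1, q=15
  k=2: a=1, p=1, q=16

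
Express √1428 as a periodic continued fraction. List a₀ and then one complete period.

a₀ = ⌊√1428⌋ = 37.
With m₀=0, d₀=1 and mₖ₊₁ = dₖaₖ − mₖ, dₖ₊₁ = (n − mₖ₊₁²)/dₖ, aₖ₊₁ = ⌊(a₀+mₖ₊₁)/dₖ₊₁⌋:
  k=1: m=37, d=59, a=1
  k=2: m=22, d=16, a=3
  k=3: m=26, d=47, a=1
  k=4: m=21, d=21, a=2
  k=5: m=21, d=47, a=1
  k=6: m=26, d=16, a=3
  k=7: m=22, d=59, a=1
  k=8: m=37, d=1, a=74
d=1 and a=2a₀=74 at k=8, so the next step gives (m, d) = (37, 59) again — its k=1 value — and the period has length 8.

[37; 1, 3, 1, 2, 1, 3, 1, 74]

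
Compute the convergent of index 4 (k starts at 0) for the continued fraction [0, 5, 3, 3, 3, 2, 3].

Using pₖ = aₖpₖ₋₁ + pₖ₋₂, qₖ = aₖqₖ₋₁ + qₖ₋₂ (with p₋₁=1, p₋₂=0, q₋₁=0, q₋₂=1):
  k=0: a=0, p=0, q=1
  k=1: a=5, p=1, q=5
  k=2: a=3, p=3, q=16
  k=3: a=3, p=10, q=53
  k=4: a=3, p=33, q=175

33/175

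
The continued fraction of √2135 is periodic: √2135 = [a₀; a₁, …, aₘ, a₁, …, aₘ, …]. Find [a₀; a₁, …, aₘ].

[46; 4, 1, 5, 1, 4, 92]

a₀ = ⌊√2135⌋ = 46.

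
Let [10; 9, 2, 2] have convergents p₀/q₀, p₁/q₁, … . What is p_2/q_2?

Using pₖ = aₖpₖ₋₁ + pₖ₋₂, qₖ = aₖqₖ₋₁ + qₖ₋₂ (with p₋₁=1, p₋₂=0, q₋₁=0, q₋₂=1):
  k=0: a=10, p=10, q=1
  k=1: a=9, p=91, q=9
  k=2: a=2, p=192, q=19

192/19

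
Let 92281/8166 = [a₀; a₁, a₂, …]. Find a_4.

2

92281 = 11·8166 + 2455   →  a_0 = 11
8166 = 3·2455 + 801   →  a_1 = 3
2455 = 3·801 + 52   →  a_2 = 3
801 = 15·52 + 21   →  a_3 = 15
52 = 2·21 + 10   →  a_4 = 2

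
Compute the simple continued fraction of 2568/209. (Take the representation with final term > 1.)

2568 = 12*209 + 60
209 = 3*60 + 29
60 = 2*29 + 2
29 = 14*2 + 1
2 = 2*1 + 0  (stop)
So 2568/209 = [12; 3, 2, 14, 2].

[12; 3, 2, 14, 2]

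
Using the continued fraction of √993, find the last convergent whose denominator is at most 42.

1292/41

√993 = [31; 1, 1, 20, 1, 1, 62, …] (period length 6).
Convergents:
  p_0/q_0 = 31/1
  p_1/q_1 = 32/1
  p_2/q_2 = 63/2
  p_3/q_3 = 1292/41
  p_4/q_4 = 1355/43
q_3 = 41 ≤ 42 < 43 = q_4, so the answer is 1292/41.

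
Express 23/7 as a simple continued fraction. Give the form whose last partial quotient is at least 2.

[3; 3, 2]

23 = 3*7 + 2
7 = 3*2 + 1
2 = 2*1 + 0  (stop)
So 23/7 = [3; 3, 2].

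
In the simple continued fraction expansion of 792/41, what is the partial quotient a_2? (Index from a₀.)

792 = 19·41 + 13   →  a_0 = 19
41 = 3·13 + 2   →  a_1 = 3
13 = 6·2 + 1   →  a_2 = 6

6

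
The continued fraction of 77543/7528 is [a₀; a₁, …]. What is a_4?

77543 = 10·7528 + 2263   →  a_0 = 10
7528 = 3·2263 + 739   →  a_1 = 3
2263 = 3·739 + 46   →  a_2 = 3
739 = 16·46 + 3   →  a_3 = 16
46 = 15·3 + 1   →  a_4 = 15

15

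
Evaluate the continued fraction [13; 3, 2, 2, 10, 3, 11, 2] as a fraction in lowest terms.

Fold from the inside: start with 2/1.
  11 + 1/2 = 23/2
  3 + 2/23 = 71/23
  10 + 23/71 = 733/71
  2 + 71/733 = 1537/733
  2 + 733/1537 = 3807/1537
  3 + 1537/3807 = 12958/3807
  13 + 3807/12958 = 172261/12958

172261/12958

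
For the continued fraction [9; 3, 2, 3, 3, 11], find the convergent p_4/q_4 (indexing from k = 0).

734/79

Using pₖ = aₖpₖ₋₁ + pₖ₋₂, qₖ = aₖqₖ₋₁ + qₖ₋₂ (with p₋₁=1, p₋₂=0, q₋₁=0, q₋₂=1):
  k=0: a=9, p=9, q=1
  k=1: a=3, p=28, q=3
  k=2: a=2, p=65, q=7
  k=3: a=3, p=223, q=24
  k=4: a=3, p=734, q=79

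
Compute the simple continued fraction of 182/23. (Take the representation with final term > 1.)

[7; 1, 10, 2]

182 = 7*23 + 21
23 = 1*21 + 2
21 = 10*2 + 1
2 = 2*1 + 0  (stop)
So 182/23 = [7; 1, 10, 2].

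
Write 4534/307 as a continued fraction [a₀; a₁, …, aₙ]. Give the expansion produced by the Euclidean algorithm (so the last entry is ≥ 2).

4534 = 14×307 + 236
307 = 1×236 + 71
236 = 3×71 + 23
71 = 3×23 + 2
23 = 11×2 + 1
2 = 2×1 + 0  (stop)
So 4534/307 = [14; 1, 3, 3, 11, 2].

[14; 1, 3, 3, 11, 2]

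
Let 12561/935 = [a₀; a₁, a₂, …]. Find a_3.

3

12561 = 13·935 + 406   →  a_0 = 13
935 = 2·406 + 123   →  a_1 = 2
406 = 3·123 + 37   →  a_2 = 3
123 = 3·37 + 12   →  a_3 = 3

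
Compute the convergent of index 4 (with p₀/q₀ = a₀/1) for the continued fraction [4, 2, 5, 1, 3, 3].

223/50

Using pₖ = aₖpₖ₋₁ + pₖ₋₂, qₖ = aₖqₖ₋₁ + qₖ₋₂ (with p₋₁=1, p₋₂=0, q₋₁=0, q₋₂=1):
  k=0: a=4, p=4, q=1
  k=1: a=2, p=9, q=2
  k=2: a=5, p=49, q=11
  k=3: a=1, p=58, q=13
  k=4: a=3, p=223, q=50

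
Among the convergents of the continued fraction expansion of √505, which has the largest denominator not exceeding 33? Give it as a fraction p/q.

382/17

√505 = [22; 2, 8, 2, 44, …] (period length 4).
Convergents:
  p_0/q_0 = 22/1
  p_1/q_1 = 45/2
  p_2/q_2 = 382/17
  p_3/q_3 = 809/36
q_2 = 17 ≤ 33 < 36 = q_3, so the answer is 382/17.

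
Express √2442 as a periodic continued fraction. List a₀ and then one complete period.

a₀ = ⌊√2442⌋ = 49.
With m₀=0, d₀=1 and mₖ₊₁ = dₖaₖ − mₖ, dₖ₊₁ = (n − mₖ₊₁²)/dₖ, aₖ₊₁ = ⌊(a₀+mₖ₊₁)/dₖ₊₁⌋:
  k=1: m=49, d=41, a=2
  k=2: m=33, d=33, a=2
  k=3: m=33, d=41, a=2
  k=4: m=49, d=1, a=98
d=1 and a=2a₀=98 at k=4, so the next step gives (m, d) = (49, 41) again — its k=1 value — and the period has length 4.

[49; 2, 2, 2, 98]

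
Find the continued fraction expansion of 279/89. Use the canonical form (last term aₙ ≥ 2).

279 = 3·89 + 12
89 = 7·12 + 5
12 = 2·5 + 2
5 = 2·2 + 1
2 = 2·1 + 0  (stop)
So 279/89 = [3; 7, 2, 2, 2].

[3; 7, 2, 2, 2]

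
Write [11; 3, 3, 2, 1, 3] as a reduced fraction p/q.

Fold from the inside: start with 3/1.
  1 + 1/3 = 4/3
  2 + 3/4 = 11/4
  3 + 4/11 = 37/11
  3 + 11/37 = 122/37
  11 + 37/122 = 1379/122

1379/122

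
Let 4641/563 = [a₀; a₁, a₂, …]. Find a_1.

4641 = 8·563 + 137   →  a_0 = 8
563 = 4·137 + 15   →  a_1 = 4

4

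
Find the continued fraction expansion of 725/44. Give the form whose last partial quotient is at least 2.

725 = 16×44 + 21
44 = 2×21 + 2
21 = 10×2 + 1
2 = 2×1 + 0  (stop)
So 725/44 = [16; 2, 10, 2].

[16; 2, 10, 2]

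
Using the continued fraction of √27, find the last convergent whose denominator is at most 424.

√27 = [5; 5, 10, …] (period length 2).
Convergents:
  p_0/q_0 = 5/1
  p_1/q_1 = 26/5
  p_2/q_2 = 265/51
  p_3/q_3 = 1351/260
  p_4/q_4 = 13775/2651
q_3 = 260 ≤ 424 < 2651 = q_4, so the answer is 1351/260.

1351/260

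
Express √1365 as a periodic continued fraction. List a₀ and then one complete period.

a₀ = ⌊√1365⌋ = 36.

[36; 1, 17, 2, 17, 1, 72]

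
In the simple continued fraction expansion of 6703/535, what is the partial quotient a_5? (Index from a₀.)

1

6703 = 12·535 + 283   →  a_0 = 12
535 = 1·283 + 252   →  a_1 = 1
283 = 1·252 + 31   →  a_2 = 1
252 = 8·31 + 4   →  a_3 = 8
31 = 7·4 + 3   →  a_4 = 7
4 = 1·3 + 1   →  a_5 = 1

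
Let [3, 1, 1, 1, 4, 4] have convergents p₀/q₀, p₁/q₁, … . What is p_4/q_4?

51/14

Using pₖ = aₖpₖ₋₁ + pₖ₋₂, qₖ = aₖqₖ₋₁ + qₖ₋₂ (with p₋₁=1, p₋₂=0, q₋₁=0, q₋₂=1):
  k=0: a=3, p=3, q=1
  k=1: a=1, p=4, q=1
  k=2: a=1, p=7, q=2
  k=3: a=1, p=11, q=3
  k=4: a=4, p=51, q=14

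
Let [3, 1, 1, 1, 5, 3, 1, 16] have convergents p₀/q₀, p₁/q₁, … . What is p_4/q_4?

62/17

Using pₖ = aₖpₖ₋₁ + pₖ₋₂, qₖ = aₖqₖ₋₁ + qₖ₋₂ (with p₋₁=1, p₋₂=0, q₋₁=0, q₋₂=1):
  k=0: a=3, p=3, q=1
  k=1: a=1, p=4, q=1
  k=2: a=1, p=7, q=2
  k=3: a=1, p=11, q=3
  k=4: a=5, p=62, q=17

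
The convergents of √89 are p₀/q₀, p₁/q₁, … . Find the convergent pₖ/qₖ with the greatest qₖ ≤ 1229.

9217/977

√89 = [9; 2, 3, 3, 2, 18, …] (period length 5).
Convergents:
  p_0/q_0 = 9/1
  p_1/q_1 = 19/2
  p_2/q_2 = 66/7
  p_3/q_3 = 217/23
  p_4/q_4 = 500/53
  p_5/q_5 = 9217/977
  p_6/q_6 = 18934/2007
q_5 = 977 ≤ 1229 < 2007 = q_6, so the answer is 9217/977.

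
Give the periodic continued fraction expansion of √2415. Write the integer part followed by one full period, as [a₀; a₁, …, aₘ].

a₀ = ⌊√2415⌋ = 49.
With m₀=0, d₀=1 and mₖ₊₁ = dₖaₖ − mₖ, dₖ₊₁ = (n − mₖ₊₁²)/dₖ, aₖ₊₁ = ⌊(a₀+mₖ₊₁)/dₖ₊₁⌋:
  k=1: m=49, d=14, a=7
  k=2: m=49, d=1, a=98
d=1 and a=2a₀=98 at k=2, so the next step gives (m, d) = (49, 14) again — its k=1 value — and the period has length 2.

[49; 7, 98]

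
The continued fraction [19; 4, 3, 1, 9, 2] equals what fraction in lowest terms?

6713/349

Fold from the inside: start with 2/1.
  9 + 1/2 = 19/2
  1 + 2/19 = 21/19
  3 + 19/21 = 82/21
  4 + 21/82 = 349/82
  19 + 82/349 = 6713/349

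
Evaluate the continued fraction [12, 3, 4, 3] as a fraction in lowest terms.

517/42

Using pₖ = aₖpₖ₋₁ + pₖ₋₂ and qₖ = aₖqₖ₋₁ + qₖ₋₂:
  k=0: a=12, p=12, q=1
  k=1: a=3, p=37, q=3
  k=2: a=4, p=160, q=13
  k=3: a=3, p=517, q=42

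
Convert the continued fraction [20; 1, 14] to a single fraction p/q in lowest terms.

314/15

Using pₖ = aₖpₖ₋₁ + pₖ₋₂ and qₖ = aₖqₖ₋₁ + qₖ₋₂:
  k=0: a=20, p=20, q=1
  k=1: a=1, p=21, q=1
  k=2: a=14, p=314, q=15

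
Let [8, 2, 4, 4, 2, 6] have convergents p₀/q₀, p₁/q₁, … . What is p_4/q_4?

Using pₖ = aₖpₖ₋₁ + pₖ₋₂, qₖ = aₖqₖ₋₁ + qₖ₋₂ (with p₋₁=1, p₋₂=0, q₋₁=0, q₋₂=1):
  k=0: a=8, p=8, q=1
  k=1: a=2, p=17, q=2
  k=2: a=4, p=76, q=9
  k=3: a=4, p=321, q=38
  k=4: a=2, p=718, q=85

718/85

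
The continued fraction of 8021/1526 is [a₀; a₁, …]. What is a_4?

3

8021 = 5·1526 + 391   →  a_0 = 5
1526 = 3·391 + 353   →  a_1 = 3
391 = 1·353 + 38   →  a_2 = 1
353 = 9·38 + 11   →  a_3 = 9
38 = 3·11 + 5   →  a_4 = 3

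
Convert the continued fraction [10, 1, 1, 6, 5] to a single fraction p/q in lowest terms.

Using pₖ = aₖpₖ₋₁ + pₖ₋₂ and qₖ = aₖqₖ₋₁ + qₖ₋₂:
  k=0: a=10, p=10, q=1
  k=1: a=1, p=11, q=1
  k=2: a=1, p=21, q=2
  k=3: a=6, p=137, q=13
  k=4: a=5, p=706, q=67

706/67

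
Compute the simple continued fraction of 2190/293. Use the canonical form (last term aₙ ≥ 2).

2190 = 7*293 + 139
293 = 2*139 + 15
139 = 9*15 + 4
15 = 3*4 + 3
4 = 1*3 + 1
3 = 3*1 + 0  (stop)
So 2190/293 = [7; 2, 9, 3, 1, 3].

[7; 2, 9, 3, 1, 3]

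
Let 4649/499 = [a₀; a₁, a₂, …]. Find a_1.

3

4649 = 9·499 + 158   →  a_0 = 9
499 = 3·158 + 25   →  a_1 = 3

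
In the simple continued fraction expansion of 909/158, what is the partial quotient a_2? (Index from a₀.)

909 = 5·158 + 119   →  a_0 = 5
158 = 1·119 + 39   →  a_1 = 1
119 = 3·39 + 2   →  a_2 = 3

3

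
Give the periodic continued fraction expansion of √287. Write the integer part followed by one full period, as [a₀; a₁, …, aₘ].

[16; 1, 15, 1, 32]

a₀ = ⌊√287⌋ = 16.
With m₀=0, d₀=1 and mₖ₊₁ = dₖaₖ − mₖ, dₖ₊₁ = (n − mₖ₊₁²)/dₖ, aₖ₊₁ = ⌊(a₀+mₖ₊₁)/dₖ₊₁⌋:
  k=1: m=16, d=31, a=1
  k=2: m=15, d=2, a=15
  k=3: m=15, d=31, a=1
  k=4: m=16, d=1, a=32
d=1 and a=2a₀=32 at k=4, so the next step gives (m, d) = (16, 31) again — its k=1 value — and the period has length 4.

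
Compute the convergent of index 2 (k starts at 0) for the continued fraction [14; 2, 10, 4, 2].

Using pₖ = aₖpₖ₋₁ + pₖ₋₂, qₖ = aₖqₖ₋₁ + qₖ₋₂ (with p₋₁=1, p₋₂=0, q₋₁=0, q₋₂=1):
  k=0: a=14, p=14, q=1
  k=1: a=2, p=29, q=2
  k=2: a=10, p=304, q=21

304/21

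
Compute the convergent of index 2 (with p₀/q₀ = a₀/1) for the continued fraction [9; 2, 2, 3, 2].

Using pₖ = aₖpₖ₋₁ + pₖ₋₂, qₖ = aₖqₖ₋₁ + qₖ₋₂ (with p₋₁=1, p₋₂=0, q₋₁=0, q₋₂=1):
  k=0: a=9, p=9, q=1
  k=1: a=2, p=19, q=2
  k=2: a=2, p=47, q=5

47/5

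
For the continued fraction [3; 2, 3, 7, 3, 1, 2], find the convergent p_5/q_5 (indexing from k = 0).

Using pₖ = aₖpₖ₋₁ + pₖ₋₂, qₖ = aₖqₖ₋₁ + qₖ₋₂ (with p₋₁=1, p₋₂=0, q₋₁=0, q₋₂=1):
  k=0: a=3, p=3, q=1
  k=1: a=2, p=7, q=2
  k=2: a=3, p=24, q=7
  k=3: a=7, p=175, q=51
  k=4: a=3, p=549, q=160
  k=5: a=1, p=724, q=211

724/211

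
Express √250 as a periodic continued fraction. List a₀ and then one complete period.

a₀ = ⌊√250⌋ = 15.
With m₀=0, d₀=1 and mₖ₊₁ = dₖaₖ − mₖ, dₖ₊₁ = (n − mₖ₊₁²)/dₖ, aₖ₊₁ = ⌊(a₀+mₖ₊₁)/dₖ₊₁⌋:
  k=1: m=15, d=25, a=1
  k=2: m=10, d=6, a=4
  k=3: m=14, d=9, a=3
  k=4: m=13, d=9, a=3
  k=5: m=14, d=6, a=4
  k=6: m=10, d=25, a=1
  k=7: m=15, d=1, a=30
d=1 and a=2a₀=30 at k=7, so the next step gives (m, d) = (15, 25) again — its k=1 value — and the period has length 7.

[15; 1, 4, 3, 3, 4, 1, 30]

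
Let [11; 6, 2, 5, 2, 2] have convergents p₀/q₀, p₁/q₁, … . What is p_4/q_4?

Using pₖ = aₖpₖ₋₁ + pₖ₋₂, qₖ = aₖqₖ₋₁ + qₖ₋₂ (with p₋₁=1, p₋₂=0, q₋₁=0, q₋₂=1):
  k=0: a=11, p=11, q=1
  k=1: a=6, p=67, q=6
  k=2: a=2, p=145, q=13
  k=3: a=5, p=792, q=71
  k=4: a=2, p=1729, q=155

1729/155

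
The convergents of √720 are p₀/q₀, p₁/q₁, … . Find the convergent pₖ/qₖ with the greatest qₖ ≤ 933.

8667/323

√720 = [26; 1, 4, 1, 52, …] (period length 4).
Convergents:
  p_0/q_0 = 26/1
  p_1/q_1 = 27/1
  p_2/q_2 = 134/5
  p_3/q_3 = 161/6
  p_4/q_4 = 8506/317
  p_5/q_5 = 8667/323
  p_6/q_6 = 43174/1609
q_5 = 323 ≤ 933 < 1609 = q_6, so the answer is 8667/323.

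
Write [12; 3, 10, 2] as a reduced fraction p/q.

Using pₖ = aₖpₖ₋₁ + pₖ₋₂ and qₖ = aₖqₖ₋₁ + qₖ₋₂:
  k=0: a=12, p=12, q=1
  k=1: a=3, p=37, q=3
  k=2: a=10, p=382, q=31
  k=3: a=2, p=801, q=65

801/65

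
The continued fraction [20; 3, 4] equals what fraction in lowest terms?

264/13

Using pₖ = aₖpₖ₋₁ + pₖ₋₂ and qₖ = aₖqₖ₋₁ + qₖ₋₂:
  k=0: a=20, p=20, q=1
  k=1: a=3, p=61, q=3
  k=2: a=4, p=264, q=13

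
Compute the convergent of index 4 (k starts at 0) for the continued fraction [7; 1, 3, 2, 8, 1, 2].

Using pₖ = aₖpₖ₋₁ + pₖ₋₂, qₖ = aₖqₖ₋₁ + qₖ₋₂ (with p₋₁=1, p₋₂=0, q₋₁=0, q₋₂=1):
  k=0: a=7, p=7, q=1
  k=1: a=1, p=8, q=1
  k=2: a=3, p=31, q=4
  k=3: a=2, p=70, q=9
  k=4: a=8, p=591, q=76

591/76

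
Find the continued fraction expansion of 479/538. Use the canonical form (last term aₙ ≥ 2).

479 = 0·538 + 479
538 = 1·479 + 59
479 = 8·59 + 7
59 = 8·7 + 3
7 = 2·3 + 1
3 = 3·1 + 0  (stop)
So 479/538 = [0; 1, 8, 8, 2, 3].

[0; 1, 8, 8, 2, 3]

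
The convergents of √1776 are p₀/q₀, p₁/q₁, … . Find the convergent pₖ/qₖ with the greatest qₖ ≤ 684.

24822/589

√1776 = [42; 7, 84, …] (period length 2).
Convergents:
  p_0/q_0 = 42/1
  p_1/q_1 = 295/7
  p_2/q_2 = 24822/589
  p_3/q_3 = 174049/4130
q_2 = 589 ≤ 684 < 4130 = q_3, so the answer is 24822/589.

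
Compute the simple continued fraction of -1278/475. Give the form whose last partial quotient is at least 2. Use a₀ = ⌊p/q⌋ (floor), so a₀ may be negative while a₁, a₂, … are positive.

[-3; 3, 4, 3, 11]

-1278 = -3·475 + 147
475 = 3·147 + 34
147 = 4·34 + 11
34 = 3·11 + 1
11 = 11·1 + 0  (stop)
So -1278/475 = [-3; 3, 4, 3, 11].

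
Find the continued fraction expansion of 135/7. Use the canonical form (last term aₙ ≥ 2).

135 = 19·7 + 2
7 = 3·2 + 1
2 = 2·1 + 0  (stop)
So 135/7 = [19; 3, 2].

[19; 3, 2]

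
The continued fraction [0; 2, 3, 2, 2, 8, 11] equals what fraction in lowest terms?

1590/3647

Using pₖ = aₖpₖ₋₁ + pₖ₋₂ and qₖ = aₖqₖ₋₁ + qₖ₋₂:
  k=0: a=0, p=0, q=1
  k=1: a=2, p=1, q=2
  k=2: a=3, p=3, q=7
  k=3: a=2, p=7, q=16
  k=4: a=2, p=17, q=39
  k=5: a=8, p=143, q=328
  k=6: a=11, p=1590, q=3647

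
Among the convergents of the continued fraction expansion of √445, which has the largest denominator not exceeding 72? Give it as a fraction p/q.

√445 = [21; 10, 1, 1, 10, 42, …] (period length 5).
Convergents:
  p_0/q_0 = 21/1
  p_1/q_1 = 211/10
  p_2/q_2 = 232/11
  p_3/q_3 = 443/21
  p_4/q_4 = 4662/221
q_3 = 21 ≤ 72 < 221 = q_4, so the answer is 443/21.

443/21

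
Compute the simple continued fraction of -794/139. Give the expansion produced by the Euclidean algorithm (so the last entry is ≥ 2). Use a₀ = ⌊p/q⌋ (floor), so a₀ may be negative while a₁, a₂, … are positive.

-794 = -6·139 + 40
139 = 3·40 + 19
40 = 2·19 + 2
19 = 9·2 + 1
2 = 2·1 + 0  (stop)
So -794/139 = [-6; 3, 2, 9, 2].

[-6; 3, 2, 9, 2]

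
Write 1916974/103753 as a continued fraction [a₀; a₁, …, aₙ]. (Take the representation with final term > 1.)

1916974 = 18×103753 + 49420
103753 = 2×49420 + 4913
49420 = 10×4913 + 290
4913 = 16×290 + 273
290 = 1×273 + 17
273 = 16×17 + 1
17 = 17×1 + 0  (stop)
So 1916974/103753 = [18; 2, 10, 16, 1, 16, 17].

[18; 2, 10, 16, 1, 16, 17]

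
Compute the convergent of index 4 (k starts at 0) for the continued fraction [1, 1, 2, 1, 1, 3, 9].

Using pₖ = aₖpₖ₋₁ + pₖ₋₂, qₖ = aₖqₖ₋₁ + qₖ₋₂ (with p₋₁=1, p₋₂=0, q₋₁=0, q₋₂=1):
  k=0: a=1, p=1, q=1
  k=1: a=1, p=2, q=1
  k=2: a=2, p=5, q=3
  k=3: a=1, p=7, q=4
  k=4: a=1, p=12, q=7

12/7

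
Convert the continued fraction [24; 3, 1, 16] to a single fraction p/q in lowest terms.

Using pₖ = aₖpₖ₋₁ + pₖ₋₂ and qₖ = aₖqₖ₋₁ + qₖ₋₂:
  k=0: a=24, p=24, q=1
  k=1: a=3, p=73, q=3
  k=2: a=1, p=97, q=4
  k=3: a=16, p=1625, q=67

1625/67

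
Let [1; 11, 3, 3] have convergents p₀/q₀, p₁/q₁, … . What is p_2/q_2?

37/34

Using pₖ = aₖpₖ₋₁ + pₖ₋₂, qₖ = aₖqₖ₋₁ + qₖ₋₂ (with p₋₁=1, p₋₂=0, q₋₁=0, q₋₂=1):
  k=0: a=1, p=1, q=1
  k=1: a=11, p=12, q=11
  k=2: a=3, p=37, q=34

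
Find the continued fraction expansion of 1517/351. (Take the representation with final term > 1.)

1517 = 4·351 + 113
351 = 3·113 + 12
113 = 9·12 + 5
12 = 2·5 + 2
5 = 2·2 + 1
2 = 2·1 + 0  (stop)
So 1517/351 = [4; 3, 9, 2, 2, 2].

[4; 3, 9, 2, 2, 2]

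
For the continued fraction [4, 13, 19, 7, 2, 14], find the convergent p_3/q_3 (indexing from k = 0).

7130/1749

Using pₖ = aₖpₖ₋₁ + pₖ₋₂, qₖ = aₖqₖ₋₁ + qₖ₋₂ (with p₋₁=1, p₋₂=0, q₋₁=0, q₋₂=1):
  k=0: a=4, p=4, q=1
  k=1: a=13, p=53, q=13
  k=2: a=19, p=1011, q=248
  k=3: a=7, p=7130, q=1749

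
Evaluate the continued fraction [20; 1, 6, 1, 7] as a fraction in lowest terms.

1315/63

Using pₖ = aₖpₖ₋₁ + pₖ₋₂ and qₖ = aₖqₖ₋₁ + qₖ₋₂:
  k=0: a=20, p=20, q=1
  k=1: a=1, p=21, q=1
  k=2: a=6, p=146, q=7
  k=3: a=1, p=167, q=8
  k=4: a=7, p=1315, q=63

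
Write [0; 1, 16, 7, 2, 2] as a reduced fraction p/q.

597/634

Using pₖ = aₖpₖ₋₁ + pₖ₋₂ and qₖ = aₖqₖ₋₁ + qₖ₋₂:
  k=0: a=0, p=0, q=1
  k=1: a=1, p=1, q=1
  k=2: a=16, p=16, q=17
  k=3: a=7, p=113, q=120
  k=4: a=2, p=242, q=257
  k=5: a=2, p=597, q=634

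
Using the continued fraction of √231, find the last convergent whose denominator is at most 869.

11551/760

√231 = [15; 5, 30, …] (period length 2).
Convergents:
  p_0/q_0 = 15/1
  p_1/q_1 = 76/5
  p_2/q_2 = 2295/151
  p_3/q_3 = 11551/760
  p_4/q_4 = 348825/22951
q_3 = 760 ≤ 869 < 22951 = q_4, so the answer is 11551/760.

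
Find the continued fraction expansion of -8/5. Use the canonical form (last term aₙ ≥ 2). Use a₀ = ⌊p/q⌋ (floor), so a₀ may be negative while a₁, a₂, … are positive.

[-2; 2, 2]

-8 = -2·5 + 2
5 = 2·2 + 1
2 = 2·1 + 0  (stop)
So -8/5 = [-2; 2, 2].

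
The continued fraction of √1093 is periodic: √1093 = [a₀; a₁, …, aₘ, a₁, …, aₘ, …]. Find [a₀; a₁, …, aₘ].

a₀ = ⌊√1093⌋ = 33.
With m₀=0, d₀=1 and mₖ₊₁ = dₖaₖ − mₖ, dₖ₊₁ = (n − mₖ₊₁²)/dₖ, aₖ₊₁ = ⌊(a₀+mₖ₊₁)/dₖ₊₁⌋:
  k=1: m=33, d=4, a=16
  k=2: m=31, d=33, a=1
  k=3: m=2, d=33, a=1
  k=4: m=31, d=4, a=16
  k=5: m=33, d=1, a=66
d=1 and a=2a₀=66 at k=5, so the next step gives (m, d) = (33, 4) again — its k=1 value — and the period has length 5.

[33; 16, 1, 1, 16, 66]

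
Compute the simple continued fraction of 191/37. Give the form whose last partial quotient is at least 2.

191 = 5·37 + 6
37 = 6·6 + 1
6 = 6·1 + 0  (stop)
So 191/37 = [5; 6, 6].

[5; 6, 6]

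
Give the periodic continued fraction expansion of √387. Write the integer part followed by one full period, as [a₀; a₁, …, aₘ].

[19; 1, 2, 19, 2, 1, 38]

a₀ = ⌊√387⌋ = 19.
With m₀=0, d₀=1 and mₖ₊₁ = dₖaₖ − mₖ, dₖ₊₁ = (n − mₖ₊₁²)/dₖ, aₖ₊₁ = ⌊(a₀+mₖ₊₁)/dₖ₊₁⌋:
  k=1: m=19, d=26, a=1
  k=2: m=7, d=13, a=2
  k=3: m=19, d=2, a=19
  k=4: m=19, d=13, a=2
  k=5: m=7, d=26, a=1
  k=6: m=19, d=1, a=38
d=1 and a=2a₀=38 at k=6, so the next step gives (m, d) = (19, 26) again — its k=1 value — and the period has length 6.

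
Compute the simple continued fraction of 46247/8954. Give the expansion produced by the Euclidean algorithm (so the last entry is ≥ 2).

[5; 6, 16, 18, 2, 2]

46247 = 5·8954 + 1477
8954 = 6·1477 + 92
1477 = 16·92 + 5
92 = 18·5 + 2
5 = 2·2 + 1
2 = 2·1 + 0  (stop)
So 46247/8954 = [5; 6, 16, 18, 2, 2].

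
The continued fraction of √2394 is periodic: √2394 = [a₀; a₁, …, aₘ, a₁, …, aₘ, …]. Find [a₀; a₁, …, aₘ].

a₀ = ⌊√2394⌋ = 48.
With m₀=0, d₀=1 and mₖ₊₁ = dₖaₖ − mₖ, dₖ₊₁ = (n − mₖ₊₁²)/dₖ, aₖ₊₁ = ⌊(a₀+mₖ₊₁)/dₖ₊₁⌋:
  k=1: m=48, d=90, a=1
  k=2: m=42, d=7, a=12
  k=3: m=42, d=90, a=1
  k=4: m=48, d=1, a=96
d=1 and a=2a₀=96 at k=4, so the next step gives (m, d) = (48, 90) again — its k=1 value — and the period has length 4.

[48; 1, 12, 1, 96]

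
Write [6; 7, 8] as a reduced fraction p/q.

350/57

Using pₖ = aₖpₖ₋₁ + pₖ₋₂ and qₖ = aₖqₖ₋₁ + qₖ₋₂:
  k=0: a=6, p=6, q=1
  k=1: a=7, p=43, q=7
  k=2: a=8, p=350, q=57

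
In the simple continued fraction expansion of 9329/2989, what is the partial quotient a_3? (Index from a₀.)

1

9329 = 3·2989 + 362   →  a_0 = 3
2989 = 8·362 + 93   →  a_1 = 8
362 = 3·93 + 83   →  a_2 = 3
93 = 1·83 + 10   →  a_3 = 1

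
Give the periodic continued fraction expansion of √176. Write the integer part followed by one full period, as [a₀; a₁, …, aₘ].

a₀ = ⌊√176⌋ = 13.
With m₀=0, d₀=1 and mₖ₊₁ = dₖaₖ − mₖ, dₖ₊₁ = (n − mₖ₊₁²)/dₖ, aₖ₊₁ = ⌊(a₀+mₖ₊₁)/dₖ₊₁⌋:
  k=1: m=13, d=7, a=3
  k=2: m=8, d=16, a=1
  k=3: m=8, d=7, a=3
  k=4: m=13, d=1, a=26
d=1 and a=2a₀=26 at k=4, so the next step gives (m, d) = (13, 7) again — its k=1 value — and the period has length 4.

[13; 3, 1, 3, 26]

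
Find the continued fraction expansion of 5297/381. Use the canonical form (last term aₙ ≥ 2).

5297 = 13×381 + 344
381 = 1×344 + 37
344 = 9×37 + 11
37 = 3×11 + 4
11 = 2×4 + 3
4 = 1×3 + 1
3 = 3×1 + 0  (stop)
So 5297/381 = [13; 1, 9, 3, 2, 1, 3].

[13; 1, 9, 3, 2, 1, 3]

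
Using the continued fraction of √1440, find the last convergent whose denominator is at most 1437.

54037/1424

√1440 = [37; 1, 17, 1, 74, …] (period length 4).
Convergents:
  p_0/q_0 = 37/1
  p_1/q_1 = 38/1
  p_2/q_2 = 683/18
  p_3/q_3 = 721/19
  p_4/q_4 = 54037/1424
  p_5/q_5 = 54758/1443
q_4 = 1424 ≤ 1437 < 1443 = q_5, so the answer is 54037/1424.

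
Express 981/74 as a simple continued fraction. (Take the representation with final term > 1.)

[13; 3, 1, 8, 2]

981 = 13×74 + 19
74 = 3×19 + 17
19 = 1×17 + 2
17 = 8×2 + 1
2 = 2×1 + 0  (stop)
So 981/74 = [13; 3, 1, 8, 2].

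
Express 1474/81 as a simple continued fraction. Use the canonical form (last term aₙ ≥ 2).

[18; 5, 16]

1474 = 18×81 + 16
81 = 5×16 + 1
16 = 16×1 + 0  (stop)
So 1474/81 = [18; 5, 16].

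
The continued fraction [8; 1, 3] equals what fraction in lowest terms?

Fold from the inside: start with 3/1.
  1 + 1/3 = 4/3
  8 + 3/4 = 35/4

35/4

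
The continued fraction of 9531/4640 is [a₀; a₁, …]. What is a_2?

9531 = 2·4640 + 251   →  a_0 = 2
4640 = 18·251 + 122   →  a_1 = 18
251 = 2·122 + 7   →  a_2 = 2

2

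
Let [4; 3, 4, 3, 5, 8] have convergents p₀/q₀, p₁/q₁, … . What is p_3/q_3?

Using pₖ = aₖpₖ₋₁ + pₖ₋₂, qₖ = aₖqₖ₋₁ + qₖ₋₂ (with p₋₁=1, p₋₂=0, q₋₁=0, q₋₂=1):
  k=0: a=4, p=4, q=1
  k=1: a=3, p=13, q=3
  k=2: a=4, p=56, q=13
  k=3: a=3, p=181, q=42

181/42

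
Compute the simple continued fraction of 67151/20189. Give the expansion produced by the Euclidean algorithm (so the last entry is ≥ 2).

67151 = 3·20189 + 6584
20189 = 3·6584 + 437
6584 = 15·437 + 29
437 = 15·29 + 2
29 = 14·2 + 1
2 = 2·1 + 0  (stop)
So 67151/20189 = [3; 3, 15, 15, 14, 2].

[3; 3, 15, 15, 14, 2]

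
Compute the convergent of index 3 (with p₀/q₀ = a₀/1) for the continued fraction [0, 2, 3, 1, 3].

Using pₖ = aₖpₖ₋₁ + pₖ₋₂, qₖ = aₖqₖ₋₁ + qₖ₋₂ (with p₋₁=1, p₋₂=0, q₋₁=0, q₋₂=1):
  k=0: a=0, p=0, q=1
  k=1: a=2, p=1, q=2
  k=2: a=3, p=3, q=7
  k=3: a=1, p=4, q=9

4/9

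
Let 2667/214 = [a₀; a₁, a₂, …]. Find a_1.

2

2667 = 12·214 + 99   →  a_0 = 12
214 = 2·99 + 16   →  a_1 = 2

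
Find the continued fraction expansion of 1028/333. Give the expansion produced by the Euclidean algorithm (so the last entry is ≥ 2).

1028 = 3·333 + 29
333 = 11·29 + 14
29 = 2·14 + 1
14 = 14·1 + 0  (stop)
So 1028/333 = [3; 11, 2, 14].

[3; 11, 2, 14]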